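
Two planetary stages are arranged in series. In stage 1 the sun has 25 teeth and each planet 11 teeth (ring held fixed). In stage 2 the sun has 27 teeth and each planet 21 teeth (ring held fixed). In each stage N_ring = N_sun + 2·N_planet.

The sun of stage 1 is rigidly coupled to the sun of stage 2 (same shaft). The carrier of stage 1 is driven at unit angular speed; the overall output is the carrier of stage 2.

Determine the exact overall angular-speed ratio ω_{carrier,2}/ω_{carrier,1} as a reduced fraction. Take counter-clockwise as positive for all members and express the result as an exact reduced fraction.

Stage 1: N_ring = 25 + 2·11 = 47
Stage 1: 25(ω_s−ω_c) = −47(ω_r−ω_c),  ω_r=0, ω_c=1
Stage 1: ω_s = 1 − (47/25)(0−1) = 72/25
  ⇒ ω_s¹/ω_c¹ = 72/25
Stage 2: N_ring = 27 + 2·21 = 69
Stage 2: 27(ω_s−ω_c) = −69(ω_r−ω_c),  ω_r=0, ω_s=1
Stage 2: 27(1−ω_c) = −69(0−ω_c)  ⇒  96ω_c = 27  ⇒  ω_c = 9/32
  ⇒ ω_c²/ω_s² = 9/32
Coupling ω_s² = ω_s¹ ⇒ overall = 72/25 × 9/32 = 81/100

81/100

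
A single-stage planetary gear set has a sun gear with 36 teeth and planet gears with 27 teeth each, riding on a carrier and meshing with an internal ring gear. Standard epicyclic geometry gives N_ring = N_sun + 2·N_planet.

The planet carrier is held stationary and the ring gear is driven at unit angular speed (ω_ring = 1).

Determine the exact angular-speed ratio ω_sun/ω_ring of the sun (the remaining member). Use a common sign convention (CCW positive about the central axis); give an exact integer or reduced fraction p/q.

N_ring = 36 + 2·27 = 90
36(ω_s−ω_c) = −90(ω_r−ω_c),  ω_c=0, ω_r=1
ω_s = 0 − (90/36)(1−0) = -5/2
ω_s/ω_r = -5/2

-5/2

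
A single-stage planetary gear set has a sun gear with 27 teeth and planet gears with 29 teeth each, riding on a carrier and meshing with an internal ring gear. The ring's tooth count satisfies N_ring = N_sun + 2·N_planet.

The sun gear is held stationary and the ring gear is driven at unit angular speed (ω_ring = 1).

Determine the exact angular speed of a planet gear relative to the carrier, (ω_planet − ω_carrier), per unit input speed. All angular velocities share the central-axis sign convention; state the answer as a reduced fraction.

N_ring = 27 + 2·29 = 85
27(ω_s−ω_c) = −85(ω_r−ω_c),  ω_s=0, ω_r=1
27(0−ω_c) = −85(1−ω_c)  ⇒  112ω_c = 85  ⇒  ω_c = 85/112
sun–planet: 27·(0−85/112) = −29·(ω_p−ω_c)  ⇒  ω_p−ω_c = −(27/29)·(-85/112) = 2295/3248

2295/3248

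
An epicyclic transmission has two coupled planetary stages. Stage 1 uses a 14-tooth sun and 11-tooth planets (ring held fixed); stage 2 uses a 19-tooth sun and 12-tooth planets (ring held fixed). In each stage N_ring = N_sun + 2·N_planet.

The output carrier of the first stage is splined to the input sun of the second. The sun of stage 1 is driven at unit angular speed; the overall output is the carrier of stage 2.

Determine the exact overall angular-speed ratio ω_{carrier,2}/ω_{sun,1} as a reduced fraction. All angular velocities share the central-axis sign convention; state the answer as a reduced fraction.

133/1550

Stage 1: N_ring = 14 + 2·11 = 36
Stage 1: 14(ω_s−ω_c) = −36(ω_r−ω_c),  ω_r=0, ω_s=1
Stage 1: 14(1−ω_c) = −36(0−ω_c)  ⇒  50ω_c = 14  ⇒  ω_c = 7/25
  ⇒ ω_c¹/ω_s¹ = 7/25
Stage 2: N_ring = 19 + 2·12 = 43
Stage 2: 19(ω_s−ω_c) = −43(ω_r−ω_c),  ω_r=0, ω_s=1
Stage 2: 19(1−ω_c) = −43(0−ω_c)  ⇒  62ω_c = 19  ⇒  ω_c = 19/62
  ⇒ ω_c²/ω_s² = 19/62
Coupling ω_s² = ω_c¹ ⇒ overall = 7/25 × 19/62 = 133/1550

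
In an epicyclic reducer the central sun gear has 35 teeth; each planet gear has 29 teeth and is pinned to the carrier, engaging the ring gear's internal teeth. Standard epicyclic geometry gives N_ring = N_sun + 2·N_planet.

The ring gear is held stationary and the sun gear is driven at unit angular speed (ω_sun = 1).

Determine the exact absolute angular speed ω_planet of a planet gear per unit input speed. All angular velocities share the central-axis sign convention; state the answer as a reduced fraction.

-35/58

N_ring = 35 + 2·29 = 93
35(ω_s−ω_c) = −93(ω_r−ω_c),  ω_r=0, ω_s=1
35(1−ω_c) = −93(0−ω_c)  ⇒  128ω_c = 35  ⇒  ω_c = 35/128
sun–planet: 35·(1−35/128) = −29·(ω_p−ω_c)  ⇒  ω_p−ω_c = −(35/29)·(93/128) = -3255/3712
ω_p = 35/128 − 3255/3712 = -35/58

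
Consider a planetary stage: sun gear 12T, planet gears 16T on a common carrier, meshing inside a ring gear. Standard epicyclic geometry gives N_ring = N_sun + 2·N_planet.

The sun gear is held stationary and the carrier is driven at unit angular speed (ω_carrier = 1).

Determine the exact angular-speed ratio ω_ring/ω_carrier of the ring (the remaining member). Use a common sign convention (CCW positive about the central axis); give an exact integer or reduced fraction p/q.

N_ring = 12 + 2·16 = 44
12(ω_s−ω_c) = −44(ω_r−ω_c),  ω_s=0, ω_c=1
ω_r = 1 − (12/44)(0−1) = 14/11
ω_r/ω_c = 14/11

14/11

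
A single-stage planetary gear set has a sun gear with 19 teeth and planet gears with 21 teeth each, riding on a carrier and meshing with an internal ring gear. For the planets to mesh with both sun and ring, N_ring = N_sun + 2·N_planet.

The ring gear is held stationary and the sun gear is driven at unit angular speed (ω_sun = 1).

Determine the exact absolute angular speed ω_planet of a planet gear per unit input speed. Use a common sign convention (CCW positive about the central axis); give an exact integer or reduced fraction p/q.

-19/42

N_ring = 19 + 2·21 = 61
19(ω_s−ω_c) = −61(ω_r−ω_c),  ω_r=0, ω_s=1
19(1−ω_c) = −61(0−ω_c)  ⇒  80ω_c = 19  ⇒  ω_c = 19/80
sun–planet: 19·(1−19/80) = −21·(ω_p−ω_c)  ⇒  ω_p−ω_c = −(19/21)·(61/80) = -1159/1680
ω_p = 19/80 − 1159/1680 = -19/42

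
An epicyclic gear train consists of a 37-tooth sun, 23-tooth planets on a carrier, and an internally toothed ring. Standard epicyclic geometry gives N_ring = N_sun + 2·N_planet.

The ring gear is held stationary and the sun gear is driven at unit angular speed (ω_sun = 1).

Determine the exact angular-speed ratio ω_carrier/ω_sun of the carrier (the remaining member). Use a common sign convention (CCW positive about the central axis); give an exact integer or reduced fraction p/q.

N_ring = 37 + 2·23 = 83
37(ω_s−ω_c) = −83(ω_r−ω_c),  ω_r=0, ω_s=1
37(1−ω_c) = −83(0−ω_c)  ⇒  120ω_c = 37  ⇒  ω_c = 37/120
ω_c/ω_s = 37/120

37/120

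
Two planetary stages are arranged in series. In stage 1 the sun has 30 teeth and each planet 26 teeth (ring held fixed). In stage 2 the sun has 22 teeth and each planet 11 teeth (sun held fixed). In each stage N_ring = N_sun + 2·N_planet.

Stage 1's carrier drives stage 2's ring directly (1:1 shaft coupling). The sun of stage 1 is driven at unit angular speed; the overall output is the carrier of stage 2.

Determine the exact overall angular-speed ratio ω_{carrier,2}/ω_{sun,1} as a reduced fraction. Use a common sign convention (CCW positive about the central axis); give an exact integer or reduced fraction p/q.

Stage 1: N_ring = 30 + 2·26 = 82
Stage 1: 30(ω_s−ω_c) = −82(ω_r−ω_c),  ω_r=0, ω_s=1
Stage 1: 30(1−ω_c) = −82(0−ω_c)  ⇒  112ω_c = 30  ⇒  ω_c = 15/56
  ⇒ ω_c¹/ω_s¹ = 15/56
Stage 2: N_ring = 22 + 2·11 = 44
Stage 2: 22(ω_s−ω_c) = −44(ω_r−ω_c),  ω_s=0, ω_r=1
Stage 2: 22(0−ω_c) = −44(1−ω_c)  ⇒  66ω_c = 44  ⇒  ω_c = 2/3
  ⇒ ω_c²/ω_r² = 2/3
Coupling ω_r² = ω_c¹ ⇒ overall = 15/56 × 2/3 = 5/28

5/28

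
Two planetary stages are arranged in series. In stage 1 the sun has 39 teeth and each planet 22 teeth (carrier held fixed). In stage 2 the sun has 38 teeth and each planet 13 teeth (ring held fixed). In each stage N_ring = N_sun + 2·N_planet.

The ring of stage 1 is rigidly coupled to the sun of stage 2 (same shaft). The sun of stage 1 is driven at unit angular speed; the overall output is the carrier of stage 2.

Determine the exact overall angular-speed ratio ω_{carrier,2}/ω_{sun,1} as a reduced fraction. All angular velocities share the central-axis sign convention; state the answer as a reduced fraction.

-247/1411

Stage 1: N_ring = 39 + 2·22 = 83
Stage 1: 39(ω_s−ω_c) = −83(ω_r−ω_c),  ω_c=0, ω_s=1
Stage 1: ω_r = 0 − (39/83)(1−0) = -39/83
  ⇒ ω_r¹/ω_s¹ = -39/83
Stage 2: N_ring = 38 + 2·13 = 64
Stage 2: 38(ω_s−ω_c) = −64(ω_r−ω_c),  ω_r=0, ω_s=1
Stage 2: 38(1−ω_c) = −64(0−ω_c)  ⇒  102ω_c = 38  ⇒  ω_c = 19/51
  ⇒ ω_c²/ω_s² = 19/51
Coupling ω_s² = ω_r¹ ⇒ overall = -39/83 × 19/51 = -247/1411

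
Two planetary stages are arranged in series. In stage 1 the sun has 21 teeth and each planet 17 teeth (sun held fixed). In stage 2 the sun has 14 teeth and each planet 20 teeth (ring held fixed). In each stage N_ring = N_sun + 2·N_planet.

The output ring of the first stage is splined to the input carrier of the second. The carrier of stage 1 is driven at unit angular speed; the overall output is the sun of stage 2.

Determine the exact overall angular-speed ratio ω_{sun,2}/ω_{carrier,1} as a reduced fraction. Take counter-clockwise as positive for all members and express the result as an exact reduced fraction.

Stage 1: N_ring = 21 + 2·17 = 55
Stage 1: 21(ω_s−ω_c) = −55(ω_r−ω_c),  ω_s=0, ω_c=1
Stage 1: ω_r = 1 − (21/55)(0−1) = 76/55
  ⇒ ω_r¹/ω_c¹ = 76/55
Stage 2: N_ring = 14 + 2·20 = 54
Stage 2: 14(ω_s−ω_c) = −54(ω_r−ω_c),  ω_r=0, ω_c=1
Stage 2: ω_s = 1 − (54/14)(0−1) = 34/7
  ⇒ ω_s²/ω_c² = 34/7
Coupling ω_c² = ω_r¹ ⇒ overall = 76/55 × 34/7 = 2584/385

2584/385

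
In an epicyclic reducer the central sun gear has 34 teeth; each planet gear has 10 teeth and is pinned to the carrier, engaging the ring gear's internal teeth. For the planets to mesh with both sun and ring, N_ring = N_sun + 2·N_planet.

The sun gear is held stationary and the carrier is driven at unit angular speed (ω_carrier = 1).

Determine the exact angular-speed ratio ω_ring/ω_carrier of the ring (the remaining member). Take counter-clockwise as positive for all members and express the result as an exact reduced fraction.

44/27

N_ring = 34 + 2·10 = 54
34(ω_s−ω_c) = −54(ω_r−ω_c),  ω_s=0, ω_c=1
ω_r = 1 − (34/54)(0−1) = 44/27
ω_r/ω_c = 44/27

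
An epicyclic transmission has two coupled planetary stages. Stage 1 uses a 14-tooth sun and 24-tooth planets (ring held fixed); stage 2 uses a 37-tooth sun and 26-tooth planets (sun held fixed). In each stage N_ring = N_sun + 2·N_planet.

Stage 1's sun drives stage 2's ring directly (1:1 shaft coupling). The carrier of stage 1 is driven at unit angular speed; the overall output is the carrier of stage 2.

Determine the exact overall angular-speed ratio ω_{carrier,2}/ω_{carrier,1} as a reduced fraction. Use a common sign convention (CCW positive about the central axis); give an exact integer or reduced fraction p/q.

Stage 1: N_ring = 14 + 2·24 = 62
Stage 1: 14(ω_s−ω_c) = −62(ω_r−ω_c),  ω_r=0, ω_c=1
Stage 1: ω_s = 1 − (62/14)(0−1) = 38/7
  ⇒ ω_s¹/ω_c¹ = 38/7
Stage 2: N_ring = 37 + 2·26 = 89
Stage 2: 37(ω_s−ω_c) = −89(ω_r−ω_c),  ω_s=0, ω_r=1
Stage 2: 37(0−ω_c) = −89(1−ω_c)  ⇒  126ω_c = 89  ⇒  ω_c = 89/126
  ⇒ ω_c²/ω_r² = 89/126
Coupling ω_r² = ω_s¹ ⇒ overall = 38/7 × 89/126 = 1691/441

1691/441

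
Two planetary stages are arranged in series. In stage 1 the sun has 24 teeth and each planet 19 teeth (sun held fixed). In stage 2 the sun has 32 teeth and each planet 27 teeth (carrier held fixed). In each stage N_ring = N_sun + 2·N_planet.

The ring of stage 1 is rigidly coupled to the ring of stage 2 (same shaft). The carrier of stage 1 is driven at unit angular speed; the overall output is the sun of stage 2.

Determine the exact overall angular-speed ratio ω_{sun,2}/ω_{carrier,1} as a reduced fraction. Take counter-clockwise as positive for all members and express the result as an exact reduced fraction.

-1849/496

Stage 1: N_ring = 24 + 2·19 = 62
Stage 1: 24(ω_s−ω_c) = −62(ω_r−ω_c),  ω_s=0, ω_c=1
Stage 1: ω_r = 1 − (24/62)(0−1) = 43/31
  ⇒ ω_r¹/ω_c¹ = 43/31
Stage 2: N_ring = 32 + 2·27 = 86
Stage 2: 32(ω_s−ω_c) = −86(ω_r−ω_c),  ω_c=0, ω_r=1
Stage 2: ω_s = 0 − (86/32)(1−0) = -43/16
  ⇒ ω_s²/ω_r² = -43/16
Coupling ω_r² = ω_r¹ ⇒ overall = 43/31 × -43/16 = -1849/496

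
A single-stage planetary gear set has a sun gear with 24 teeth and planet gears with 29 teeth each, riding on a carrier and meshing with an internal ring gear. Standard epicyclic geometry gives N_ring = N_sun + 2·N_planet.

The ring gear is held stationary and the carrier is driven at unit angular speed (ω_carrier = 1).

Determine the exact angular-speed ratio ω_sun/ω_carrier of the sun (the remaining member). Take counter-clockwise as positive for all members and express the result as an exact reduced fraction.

53/12

N_ring = 24 + 2·29 = 82
24(ω_s−ω_c) = −82(ω_r−ω_c),  ω_r=0, ω_c=1
ω_s = 1 − (82/24)(0−1) = 53/12
ω_s/ω_c = 53/12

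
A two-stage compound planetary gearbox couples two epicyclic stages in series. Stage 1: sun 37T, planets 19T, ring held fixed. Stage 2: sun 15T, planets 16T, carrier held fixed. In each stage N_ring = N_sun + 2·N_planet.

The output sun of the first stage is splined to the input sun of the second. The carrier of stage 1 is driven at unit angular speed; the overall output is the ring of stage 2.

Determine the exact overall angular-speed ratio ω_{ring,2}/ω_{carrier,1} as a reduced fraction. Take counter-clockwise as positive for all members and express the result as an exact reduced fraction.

Stage 1: N_ring = 37 + 2·19 = 75
Stage 1: 37(ω_s−ω_c) = −75(ω_r−ω_c),  ω_r=0, ω_c=1
Stage 1: ω_s = 1 − (75/37)(0−1) = 112/37
  ⇒ ω_s¹/ω_c¹ = 112/37
Stage 2: N_ring = 15 + 2·16 = 47
Stage 2: 15(ω_s−ω_c) = −47(ω_r−ω_c),  ω_c=0, ω_s=1
Stage 2: ω_r = 0 − (15/47)(1−0) = -15/47
  ⇒ ω_r²/ω_s² = -15/47
Coupling ω_s² = ω_s¹ ⇒ overall = 112/37 × -15/47 = -1680/1739

-1680/1739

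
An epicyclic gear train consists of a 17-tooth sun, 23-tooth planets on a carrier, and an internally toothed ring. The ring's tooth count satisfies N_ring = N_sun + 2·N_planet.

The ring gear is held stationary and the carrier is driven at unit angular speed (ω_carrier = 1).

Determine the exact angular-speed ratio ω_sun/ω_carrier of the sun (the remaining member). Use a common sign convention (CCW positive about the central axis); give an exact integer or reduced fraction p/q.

80/17

N_ring = 17 + 2·23 = 63
17(ω_s−ω_c) = −63(ω_r−ω_c),  ω_r=0, ω_c=1
ω_s = 1 − (63/17)(0−1) = 80/17
ω_s/ω_c = 80/17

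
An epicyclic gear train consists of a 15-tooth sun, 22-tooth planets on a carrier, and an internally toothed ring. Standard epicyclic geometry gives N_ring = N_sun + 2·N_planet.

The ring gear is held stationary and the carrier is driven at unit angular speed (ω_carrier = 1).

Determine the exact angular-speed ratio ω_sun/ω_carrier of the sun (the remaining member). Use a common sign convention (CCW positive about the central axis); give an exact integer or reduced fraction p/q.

N_ring = 15 + 2·22 = 59
15(ω_s−ω_c) = −59(ω_r−ω_c),  ω_r=0, ω_c=1
ω_s = 1 − (59/15)(0−1) = 74/15
ω_s/ω_c = 74/15

74/15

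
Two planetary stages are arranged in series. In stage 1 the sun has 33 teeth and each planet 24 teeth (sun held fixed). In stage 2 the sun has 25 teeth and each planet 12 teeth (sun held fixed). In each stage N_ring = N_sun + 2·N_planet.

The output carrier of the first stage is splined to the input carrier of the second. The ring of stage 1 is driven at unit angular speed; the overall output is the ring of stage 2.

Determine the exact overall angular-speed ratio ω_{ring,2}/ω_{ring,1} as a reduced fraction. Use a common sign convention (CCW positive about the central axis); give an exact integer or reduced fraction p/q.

Stage 1: N_ring = 33 + 2·24 = 81
Stage 1: 33(ω_s−ω_c) = −81(ω_r−ω_c),  ω_s=0, ω_r=1
Stage 1: 33(0−ω_c) = −81(1−ω_c)  ⇒  114ω_c = 81  ⇒  ω_c = 27/38
  ⇒ ω_c¹/ω_r¹ = 27/38
Stage 2: N_ring = 25 + 2·12 = 49
Stage 2: 25(ω_s−ω_c) = −49(ω_r−ω_c),  ω_s=0, ω_c=1
Stage 2: ω_r = 1 − (25/49)(0−1) = 74/49
  ⇒ ω_r²/ω_c² = 74/49
Coupling ω_c² = ω_c¹ ⇒ overall = 27/38 × 74/49 = 999/931

999/931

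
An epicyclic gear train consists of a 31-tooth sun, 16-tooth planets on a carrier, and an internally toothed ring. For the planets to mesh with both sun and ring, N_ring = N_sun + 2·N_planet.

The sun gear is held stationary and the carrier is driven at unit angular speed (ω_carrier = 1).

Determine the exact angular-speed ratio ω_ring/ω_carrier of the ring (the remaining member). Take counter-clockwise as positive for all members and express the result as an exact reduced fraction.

94/63

N_ring = 31 + 2·16 = 63
31(ω_s−ω_c) = −63(ω_r−ω_c),  ω_s=0, ω_c=1
ω_r = 1 − (31/63)(0−1) = 94/63
ω_r/ω_c = 94/63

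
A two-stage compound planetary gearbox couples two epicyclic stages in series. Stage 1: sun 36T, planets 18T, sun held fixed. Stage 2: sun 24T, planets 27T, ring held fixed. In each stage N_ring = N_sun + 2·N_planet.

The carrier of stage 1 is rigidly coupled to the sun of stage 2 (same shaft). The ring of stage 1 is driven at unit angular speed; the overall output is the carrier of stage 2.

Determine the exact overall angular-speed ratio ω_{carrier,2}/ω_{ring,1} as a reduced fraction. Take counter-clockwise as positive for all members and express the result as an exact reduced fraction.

Stage 1: N_ring = 36 + 2·18 = 72
Stage 1: 36(ω_s−ω_c) = −72(ω_r−ω_c),  ω_s=0, ω_r=1
Stage 1: 36(0−ω_c) = −72(1−ω_c)  ⇒  108ω_c = 72  ⇒  ω_c = 2/3
  ⇒ ω_c¹/ω_r¹ = 2/3
Stage 2: N_ring = 24 + 2·27 = 78
Stage 2: 24(ω_s−ω_c) = −78(ω_r−ω_c),  ω_r=0, ω_s=1
Stage 2: 24(1−ω_c) = −78(0−ω_c)  ⇒  102ω_c = 24  ⇒  ω_c = 4/17
  ⇒ ω_c²/ω_s² = 4/17
Coupling ω_s² = ω_c¹ ⇒ overall = 2/3 × 4/17 = 8/51

8/51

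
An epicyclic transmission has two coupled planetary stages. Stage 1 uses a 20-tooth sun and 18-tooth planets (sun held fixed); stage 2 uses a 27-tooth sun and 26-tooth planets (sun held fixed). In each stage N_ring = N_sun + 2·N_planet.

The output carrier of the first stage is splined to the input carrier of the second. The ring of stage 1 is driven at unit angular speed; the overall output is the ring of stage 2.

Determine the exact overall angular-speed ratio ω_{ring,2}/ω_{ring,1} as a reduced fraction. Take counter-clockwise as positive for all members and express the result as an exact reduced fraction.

1484/1501

Stage 1: N_ring = 20 + 2·18 = 56
Stage 1: 20(ω_s−ω_c) = −56(ω_r−ω_c),  ω_s=0, ω_r=1
Stage 1: 20(0−ω_c) = −56(1−ω_c)  ⇒  76ω_c = 56  ⇒  ω_c = 14/19
  ⇒ ω_c¹/ω_r¹ = 14/19
Stage 2: N_ring = 27 + 2·26 = 79
Stage 2: 27(ω_s−ω_c) = −79(ω_r−ω_c),  ω_s=0, ω_c=1
Stage 2: ω_r = 1 − (27/79)(0−1) = 106/79
  ⇒ ω_r²/ω_c² = 106/79
Coupling ω_c² = ω_c¹ ⇒ overall = 14/19 × 106/79 = 1484/1501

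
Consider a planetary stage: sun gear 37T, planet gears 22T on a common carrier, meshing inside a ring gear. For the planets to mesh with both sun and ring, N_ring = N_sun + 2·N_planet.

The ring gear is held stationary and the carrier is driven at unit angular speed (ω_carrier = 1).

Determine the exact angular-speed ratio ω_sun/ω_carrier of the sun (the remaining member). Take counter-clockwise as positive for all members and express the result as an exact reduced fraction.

N_ring = 37 + 2·22 = 81
37(ω_s−ω_c) = −81(ω_r−ω_c),  ω_r=0, ω_c=1
ω_s = 1 − (81/37)(0−1) = 118/37
ω_s/ω_c = 118/37

118/37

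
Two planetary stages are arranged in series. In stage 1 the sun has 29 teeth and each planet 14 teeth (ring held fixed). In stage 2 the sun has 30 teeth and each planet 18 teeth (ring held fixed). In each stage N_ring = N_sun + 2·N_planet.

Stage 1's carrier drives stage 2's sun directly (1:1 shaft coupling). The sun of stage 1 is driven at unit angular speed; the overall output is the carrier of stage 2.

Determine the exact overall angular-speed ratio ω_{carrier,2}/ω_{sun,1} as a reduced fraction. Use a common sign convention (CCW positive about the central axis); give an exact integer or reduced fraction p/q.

Stage 1: N_ring = 29 + 2·14 = 57
Stage 1: 29(ω_s−ω_c) = −57(ω_r−ω_c),  ω_r=0, ω_s=1
Stage 1: 29(1−ω_c) = −57(0−ω_c)  ⇒  86ω_c = 29  ⇒  ω_c = 29/86
  ⇒ ω_c¹/ω_s¹ = 29/86
Stage 2: N_ring = 30 + 2·18 = 66
Stage 2: 30(ω_s−ω_c) = −66(ω_r−ω_c),  ω_r=0, ω_s=1
Stage 2: 30(1−ω_c) = −66(0−ω_c)  ⇒  96ω_c = 30  ⇒  ω_c = 5/16
  ⇒ ω_c²/ω_s² = 5/16
Coupling ω_s² = ω_c¹ ⇒ overall = 29/86 × 5/16 = 145/1376

145/1376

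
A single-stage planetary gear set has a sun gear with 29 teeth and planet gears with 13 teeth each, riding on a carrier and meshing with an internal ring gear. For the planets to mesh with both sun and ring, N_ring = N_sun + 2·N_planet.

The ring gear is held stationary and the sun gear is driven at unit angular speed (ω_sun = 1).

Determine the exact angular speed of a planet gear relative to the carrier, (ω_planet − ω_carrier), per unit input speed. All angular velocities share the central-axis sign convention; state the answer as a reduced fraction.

N_ring = 29 + 2·13 = 55
29(ω_s−ω_c) = −55(ω_r−ω_c),  ω_r=0, ω_s=1
29(1−ω_c) = −55(0−ω_c)  ⇒  84ω_c = 29  ⇒  ω_c = 29/84
sun–planet: 29·(1−29/84) = −13·(ω_p−ω_c)  ⇒  ω_p−ω_c = −(29/13)·(55/84) = -1595/1092

-1595/1092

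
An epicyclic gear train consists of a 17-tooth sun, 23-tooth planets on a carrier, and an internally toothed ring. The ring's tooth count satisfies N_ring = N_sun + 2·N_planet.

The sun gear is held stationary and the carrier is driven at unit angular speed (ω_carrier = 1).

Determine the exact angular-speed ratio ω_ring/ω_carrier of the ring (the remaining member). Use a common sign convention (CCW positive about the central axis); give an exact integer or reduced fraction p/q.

80/63

N_ring = 17 + 2·23 = 63
17(ω_s−ω_c) = −63(ω_r−ω_c),  ω_s=0, ω_c=1
ω_r = 1 − (17/63)(0−1) = 80/63
ω_r/ω_c = 80/63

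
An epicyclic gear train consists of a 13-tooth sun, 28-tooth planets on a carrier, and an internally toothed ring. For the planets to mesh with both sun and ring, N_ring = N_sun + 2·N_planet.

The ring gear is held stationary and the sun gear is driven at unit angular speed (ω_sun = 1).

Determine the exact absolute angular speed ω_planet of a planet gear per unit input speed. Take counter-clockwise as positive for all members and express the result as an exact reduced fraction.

N_ring = 13 + 2·28 = 69
13(ω_s−ω_c) = −69(ω_r−ω_c),  ω_r=0, ω_s=1
13(1−ω_c) = −69(0−ω_c)  ⇒  82ω_c = 13  ⇒  ω_c = 13/82
sun–planet: 13·(1−13/82) = −28·(ω_p−ω_c)  ⇒  ω_p−ω_c = −(13/28)·(69/82) = -897/2296
ω_p = 13/82 − 897/2296 = -13/56

-13/56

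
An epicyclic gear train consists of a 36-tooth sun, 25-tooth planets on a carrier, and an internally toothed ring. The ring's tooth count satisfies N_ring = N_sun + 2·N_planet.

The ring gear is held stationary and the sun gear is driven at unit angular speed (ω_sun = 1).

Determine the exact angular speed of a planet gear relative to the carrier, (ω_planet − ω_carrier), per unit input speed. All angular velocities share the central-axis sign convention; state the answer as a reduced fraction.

N_ring = 36 + 2·25 = 86
36(ω_s−ω_c) = −86(ω_r−ω_c),  ω_r=0, ω_s=1
36(1−ω_c) = −86(0−ω_c)  ⇒  122ω_c = 36  ⇒  ω_c = 18/61
sun–planet: 36·(1−18/61) = −25·(ω_p−ω_c)  ⇒  ω_p−ω_c = −(36/25)·(43/61) = -1548/1525

-1548/1525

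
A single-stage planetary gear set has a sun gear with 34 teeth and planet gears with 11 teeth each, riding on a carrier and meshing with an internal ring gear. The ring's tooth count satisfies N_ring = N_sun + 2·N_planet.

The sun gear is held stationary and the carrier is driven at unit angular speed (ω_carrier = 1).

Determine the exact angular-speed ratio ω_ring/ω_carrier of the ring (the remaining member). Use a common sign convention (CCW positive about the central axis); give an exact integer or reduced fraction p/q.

N_ring = 34 + 2·11 = 56
34(ω_s−ω_c) = −56(ω_r−ω_c),  ω_s=0, ω_c=1
ω_r = 1 − (34/56)(0−1) = 45/28
ω_r/ω_c = 45/28

45/28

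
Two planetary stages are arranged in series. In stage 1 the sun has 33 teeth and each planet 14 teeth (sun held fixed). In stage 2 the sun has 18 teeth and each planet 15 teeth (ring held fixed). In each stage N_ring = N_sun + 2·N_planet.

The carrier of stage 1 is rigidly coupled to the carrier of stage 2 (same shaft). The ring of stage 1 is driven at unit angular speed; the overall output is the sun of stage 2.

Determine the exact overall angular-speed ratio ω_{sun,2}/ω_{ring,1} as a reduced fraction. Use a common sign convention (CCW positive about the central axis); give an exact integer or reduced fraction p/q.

671/282

Stage 1: N_ring = 33 + 2·14 = 61
Stage 1: 33(ω_s−ω_c) = −61(ω_r−ω_c),  ω_s=0, ω_r=1
Stage 1: 33(0−ω_c) = −61(1−ω_c)  ⇒  94ω_c = 61  ⇒  ω_c = 61/94
  ⇒ ω_c¹/ω_r¹ = 61/94
Stage 2: N_ring = 18 + 2·15 = 48
Stage 2: 18(ω_s−ω_c) = −48(ω_r−ω_c),  ω_r=0, ω_c=1
Stage 2: ω_s = 1 − (48/18)(0−1) = 11/3
  ⇒ ω_s²/ω_c² = 11/3
Coupling ω_c² = ω_c¹ ⇒ overall = 61/94 × 11/3 = 671/282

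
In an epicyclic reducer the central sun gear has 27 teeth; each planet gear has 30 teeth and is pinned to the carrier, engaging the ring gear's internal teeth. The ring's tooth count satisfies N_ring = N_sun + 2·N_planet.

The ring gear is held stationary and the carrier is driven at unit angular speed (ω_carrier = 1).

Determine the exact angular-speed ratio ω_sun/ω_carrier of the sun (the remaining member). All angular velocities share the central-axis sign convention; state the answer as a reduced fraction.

N_ring = 27 + 2·30 = 87
27(ω_s−ω_c) = −87(ω_r−ω_c),  ω_r=0, ω_c=1
ω_s = 1 − (87/27)(0−1) = 38/9
ω_s/ω_c = 38/9

38/9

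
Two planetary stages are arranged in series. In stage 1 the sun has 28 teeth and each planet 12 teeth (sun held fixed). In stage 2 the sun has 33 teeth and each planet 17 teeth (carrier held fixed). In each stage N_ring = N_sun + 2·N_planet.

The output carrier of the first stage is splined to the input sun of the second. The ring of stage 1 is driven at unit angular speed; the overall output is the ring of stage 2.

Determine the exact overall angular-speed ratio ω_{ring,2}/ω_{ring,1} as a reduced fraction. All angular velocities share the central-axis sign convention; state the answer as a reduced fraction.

Stage 1: N_ring = 28 + 2·12 = 52
Stage 1: 28(ω_s−ω_c) = −52(ω_r−ω_c),  ω_s=0, ω_r=1
Stage 1: 28(0−ω_c) = −52(1−ω_c)  ⇒  80ω_c = 52  ⇒  ω_c = 13/20
  ⇒ ω_c¹/ω_r¹ = 13/20
Stage 2: N_ring = 33 + 2·17 = 67
Stage 2: 33(ω_s−ω_c) = −67(ω_r−ω_c),  ω_c=0, ω_s=1
Stage 2: ω_r = 0 − (33/67)(1−0) = -33/67
  ⇒ ω_r²/ω_s² = -33/67
Coupling ω_s² = ω_c¹ ⇒ overall = 13/20 × -33/67 = -429/1340

-429/1340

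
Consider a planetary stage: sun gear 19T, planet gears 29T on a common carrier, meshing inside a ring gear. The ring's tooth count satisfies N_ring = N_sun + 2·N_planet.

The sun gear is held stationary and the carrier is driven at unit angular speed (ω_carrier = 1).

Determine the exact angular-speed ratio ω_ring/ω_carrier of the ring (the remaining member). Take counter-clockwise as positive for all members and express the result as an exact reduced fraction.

N_ring = 19 + 2·29 = 77
19(ω_s−ω_c) = −77(ω_r−ω_c),  ω_s=0, ω_c=1
ω_r = 1 − (19/77)(0−1) = 96/77
ω_r/ω_c = 96/77

96/77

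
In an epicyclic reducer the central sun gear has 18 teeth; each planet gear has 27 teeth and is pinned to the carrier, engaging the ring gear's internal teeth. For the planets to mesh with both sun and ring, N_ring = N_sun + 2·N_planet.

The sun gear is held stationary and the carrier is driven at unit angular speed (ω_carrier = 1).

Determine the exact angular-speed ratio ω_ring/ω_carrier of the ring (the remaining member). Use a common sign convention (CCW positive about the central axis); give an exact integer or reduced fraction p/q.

5/4

N_ring = 18 + 2·27 = 72
18(ω_s−ω_c) = −72(ω_r−ω_c),  ω_s=0, ω_c=1
ω_r = 1 − (18/72)(0−1) = 5/4
ω_r/ω_c = 5/4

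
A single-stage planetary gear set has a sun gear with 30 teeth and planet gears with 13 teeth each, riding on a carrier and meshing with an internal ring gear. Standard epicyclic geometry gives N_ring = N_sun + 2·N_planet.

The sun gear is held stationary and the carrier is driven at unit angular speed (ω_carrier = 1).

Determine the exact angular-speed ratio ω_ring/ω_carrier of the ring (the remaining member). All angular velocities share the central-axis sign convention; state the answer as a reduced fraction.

43/28

N_ring = 30 + 2·13 = 56
30(ω_s−ω_c) = −56(ω_r−ω_c),  ω_s=0, ω_c=1
ω_r = 1 − (30/56)(0−1) = 43/28
ω_r/ω_c = 43/28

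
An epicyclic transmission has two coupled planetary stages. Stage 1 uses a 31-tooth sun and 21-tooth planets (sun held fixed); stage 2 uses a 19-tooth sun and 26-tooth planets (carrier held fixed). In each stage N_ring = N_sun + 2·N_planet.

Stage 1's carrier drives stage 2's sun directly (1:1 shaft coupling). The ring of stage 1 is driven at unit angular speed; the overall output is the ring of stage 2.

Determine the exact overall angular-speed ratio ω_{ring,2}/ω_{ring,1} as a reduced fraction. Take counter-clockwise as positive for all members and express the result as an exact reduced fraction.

-1387/7384

Stage 1: N_ring = 31 + 2·21 = 73
Stage 1: 31(ω_s−ω_c) = −73(ω_r−ω_c),  ω_s=0, ω_r=1
Stage 1: 31(0−ω_c) = −73(1−ω_c)  ⇒  104ω_c = 73  ⇒  ω_c = 73/104
  ⇒ ω_c¹/ω_r¹ = 73/104
Stage 2: N_ring = 19 + 2·26 = 71
Stage 2: 19(ω_s−ω_c) = −71(ω_r−ω_c),  ω_c=0, ω_s=1
Stage 2: ω_r = 0 − (19/71)(1−0) = -19/71
  ⇒ ω_r²/ω_s² = -19/71
Coupling ω_s² = ω_c¹ ⇒ overall = 73/104 × -19/71 = -1387/7384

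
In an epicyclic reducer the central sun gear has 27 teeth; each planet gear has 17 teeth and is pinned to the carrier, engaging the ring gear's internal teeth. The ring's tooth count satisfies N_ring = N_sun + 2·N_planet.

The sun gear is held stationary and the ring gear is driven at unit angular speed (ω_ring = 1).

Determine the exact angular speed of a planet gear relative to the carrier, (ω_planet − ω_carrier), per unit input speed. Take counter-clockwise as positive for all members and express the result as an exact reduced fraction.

1647/1496

N_ring = 27 + 2·17 = 61
27(ω_s−ω_c) = −61(ω_r−ω_c),  ω_s=0, ω_r=1
27(0−ω_c) = −61(1−ω_c)  ⇒  88ω_c = 61  ⇒  ω_c = 61/88
sun–planet: 27·(0−61/88) = −17·(ω_p−ω_c)  ⇒  ω_p−ω_c = −(27/17)·(-61/88) = 1647/1496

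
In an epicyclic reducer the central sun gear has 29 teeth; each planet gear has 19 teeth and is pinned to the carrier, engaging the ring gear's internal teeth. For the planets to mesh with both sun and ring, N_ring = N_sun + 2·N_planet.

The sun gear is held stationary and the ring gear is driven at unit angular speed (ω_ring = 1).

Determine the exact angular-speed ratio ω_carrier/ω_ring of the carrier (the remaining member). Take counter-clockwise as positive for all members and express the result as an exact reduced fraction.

67/96

N_ring = 29 + 2·19 = 67
29(ω_s−ω_c) = −67(ω_r−ω_c),  ω_s=0, ω_r=1
29(0−ω_c) = −67(1−ω_c)  ⇒  96ω_c = 67  ⇒  ω_c = 67/96
ω_c/ω_r = 67/96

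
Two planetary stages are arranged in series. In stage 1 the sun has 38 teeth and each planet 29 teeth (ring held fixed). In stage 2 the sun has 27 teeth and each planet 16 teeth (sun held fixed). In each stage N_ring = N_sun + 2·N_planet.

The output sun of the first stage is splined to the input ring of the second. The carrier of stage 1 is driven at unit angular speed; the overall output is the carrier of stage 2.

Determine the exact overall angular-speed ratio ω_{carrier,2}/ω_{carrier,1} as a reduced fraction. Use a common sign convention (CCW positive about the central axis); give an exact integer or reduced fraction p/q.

Stage 1: N_ring = 38 + 2·29 = 96
Stage 1: 38(ω_s−ω_c) = −96(ω_r−ω_c),  ω_r=0, ω_c=1
Stage 1: ω_s = 1 − (96/38)(0−1) = 67/19
  ⇒ ω_s¹/ω_c¹ = 67/19
Stage 2: N_ring = 27 + 2·16 = 59
Stage 2: 27(ω_s−ω_c) = −59(ω_r−ω_c),  ω_s=0, ω_r=1
Stage 2: 27(0−ω_c) = −59(1−ω_c)  ⇒  86ω_c = 59  ⇒  ω_c = 59/86
  ⇒ ω_c²/ω_r² = 59/86
Coupling ω_r² = ω_s¹ ⇒ overall = 67/19 × 59/86 = 3953/1634

3953/1634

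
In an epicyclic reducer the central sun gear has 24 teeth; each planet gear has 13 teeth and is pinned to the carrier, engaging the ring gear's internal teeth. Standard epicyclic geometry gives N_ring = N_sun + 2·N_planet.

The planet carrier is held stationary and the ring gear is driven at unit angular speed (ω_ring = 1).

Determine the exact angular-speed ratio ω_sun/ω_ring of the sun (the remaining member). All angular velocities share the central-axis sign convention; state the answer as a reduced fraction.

N_ring = 24 + 2·13 = 50
24(ω_s−ω_c) = −50(ω_r−ω_c),  ω_c=0, ω_r=1
ω_s = 0 − (50/24)(1−0) = -25/12
ω_s/ω_r = -25/12

-25/12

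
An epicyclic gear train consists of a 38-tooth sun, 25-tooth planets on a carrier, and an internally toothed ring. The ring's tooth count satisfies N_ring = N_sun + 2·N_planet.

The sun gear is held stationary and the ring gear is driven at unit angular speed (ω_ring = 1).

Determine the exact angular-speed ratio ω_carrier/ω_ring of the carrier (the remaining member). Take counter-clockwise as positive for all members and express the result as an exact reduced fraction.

N_ring = 38 + 2·25 = 88
38(ω_s−ω_c) = −88(ω_r−ω_c),  ω_s=0, ω_r=1
38(0−ω_c) = −88(1−ω_c)  ⇒  126ω_c = 88  ⇒  ω_c = 44/63
ω_c/ω_r = 44/63

44/63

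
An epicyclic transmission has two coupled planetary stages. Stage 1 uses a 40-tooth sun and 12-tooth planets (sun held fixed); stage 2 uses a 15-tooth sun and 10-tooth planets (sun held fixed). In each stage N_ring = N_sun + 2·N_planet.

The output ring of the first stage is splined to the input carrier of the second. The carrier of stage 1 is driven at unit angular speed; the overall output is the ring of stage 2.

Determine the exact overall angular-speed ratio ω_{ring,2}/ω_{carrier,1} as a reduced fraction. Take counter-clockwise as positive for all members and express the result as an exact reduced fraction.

65/28

Stage 1: N_ring = 40 + 2·12 = 64
Stage 1: 40(ω_s−ω_c) = −64(ω_r−ω_c),  ω_s=0, ω_c=1
Stage 1: ω_r = 1 − (40/64)(0−1) = 13/8
  ⇒ ω_r¹/ω_c¹ = 13/8
Stage 2: N_ring = 15 + 2·10 = 35
Stage 2: 15(ω_s−ω_c) = −35(ω_r−ω_c),  ω_s=0, ω_c=1
Stage 2: ω_r = 1 − (15/35)(0−1) = 10/7
  ⇒ ω_r²/ω_c² = 10/7
Coupling ω_c² = ω_r¹ ⇒ overall = 13/8 × 10/7 = 65/28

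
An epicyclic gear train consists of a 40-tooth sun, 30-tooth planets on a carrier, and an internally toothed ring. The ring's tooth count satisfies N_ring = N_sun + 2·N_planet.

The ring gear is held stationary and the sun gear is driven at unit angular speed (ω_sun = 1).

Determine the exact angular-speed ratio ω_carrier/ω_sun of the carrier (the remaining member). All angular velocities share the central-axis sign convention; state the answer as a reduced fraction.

2/7

N_ring = 40 + 2·30 = 100
40(ω_s−ω_c) = −100(ω_r−ω_c),  ω_r=0, ω_s=1
40(1−ω_c) = −100(0−ω_c)  ⇒  140ω_c = 40  ⇒  ω_c = 2/7
ω_c/ω_s = 2/7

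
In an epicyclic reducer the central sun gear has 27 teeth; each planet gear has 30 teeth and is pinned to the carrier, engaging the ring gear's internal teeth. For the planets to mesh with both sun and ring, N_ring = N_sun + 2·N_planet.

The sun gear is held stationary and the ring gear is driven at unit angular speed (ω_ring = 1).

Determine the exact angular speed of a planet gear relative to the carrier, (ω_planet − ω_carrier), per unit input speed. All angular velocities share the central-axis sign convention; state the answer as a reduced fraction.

N_ring = 27 + 2·30 = 87
27(ω_s−ω_c) = −87(ω_r−ω_c),  ω_s=0, ω_r=1
27(0−ω_c) = −87(1−ω_c)  ⇒  114ω_c = 87  ⇒  ω_c = 29/38
sun–planet: 27·(0−29/38) = −30·(ω_p−ω_c)  ⇒  ω_p−ω_c = −(27/30)·(-29/38) = 261/380

261/380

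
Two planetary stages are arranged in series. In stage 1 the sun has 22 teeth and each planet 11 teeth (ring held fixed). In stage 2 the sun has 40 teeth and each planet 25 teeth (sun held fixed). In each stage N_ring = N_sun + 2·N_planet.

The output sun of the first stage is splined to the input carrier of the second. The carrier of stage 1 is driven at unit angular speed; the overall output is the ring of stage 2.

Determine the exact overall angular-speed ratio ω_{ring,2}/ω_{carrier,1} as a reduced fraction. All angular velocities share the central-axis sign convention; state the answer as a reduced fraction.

Stage 1: N_ring = 22 + 2·11 = 44
Stage 1: 22(ω_s−ω_c) = −44(ω_r−ω_c),  ω_r=0, ω_c=1
Stage 1: ω_s = 1 − (44/22)(0−1) = 3
  ⇒ ω_s¹/ω_c¹ = 3
Stage 2: N_ring = 40 + 2·25 = 90
Stage 2: 40(ω_s−ω_c) = −90(ω_r−ω_c),  ω_s=0, ω_c=1
Stage 2: ω_r = 1 − (40/90)(0−1) = 13/9
  ⇒ ω_r²/ω_c² = 13/9
Coupling ω_c² = ω_s¹ ⇒ overall = 3 × 13/9 = 13/3

13/3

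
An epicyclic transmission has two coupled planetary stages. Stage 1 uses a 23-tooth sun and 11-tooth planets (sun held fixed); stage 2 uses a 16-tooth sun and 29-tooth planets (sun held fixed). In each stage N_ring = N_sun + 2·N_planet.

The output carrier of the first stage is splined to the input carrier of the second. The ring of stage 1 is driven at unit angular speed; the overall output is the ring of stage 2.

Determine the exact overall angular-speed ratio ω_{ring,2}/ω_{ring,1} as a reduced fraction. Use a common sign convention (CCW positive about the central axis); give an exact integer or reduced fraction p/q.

Stage 1: N_ring = 23 + 2·11 = 45
Stage 1: 23(ω_s−ω_c) = −45(ω_r−ω_c),  ω_s=0, ω_r=1
Stage 1: 23(0−ω_c) = −45(1−ω_c)  ⇒  68ω_c = 45  ⇒  ω_c = 45/68
  ⇒ ω_c¹/ω_r¹ = 45/68
Stage 2: N_ring = 16 + 2·29 = 74
Stage 2: 16(ω_s−ω_c) = −74(ω_r−ω_c),  ω_s=0, ω_c=1
Stage 2: ω_r = 1 − (16/74)(0−1) = 45/37
  ⇒ ω_r²/ω_c² = 45/37
Coupling ω_c² = ω_c¹ ⇒ overall = 45/68 × 45/37 = 2025/2516

2025/2516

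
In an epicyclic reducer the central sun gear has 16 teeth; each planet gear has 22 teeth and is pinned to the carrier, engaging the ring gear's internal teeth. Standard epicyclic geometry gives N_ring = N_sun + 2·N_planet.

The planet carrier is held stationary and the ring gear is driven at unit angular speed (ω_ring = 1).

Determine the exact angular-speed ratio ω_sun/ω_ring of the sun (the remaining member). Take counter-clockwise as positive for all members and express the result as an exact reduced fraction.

N_ring = 16 + 2·22 = 60
16(ω_s−ω_c) = −60(ω_r−ω_c),  ω_c=0, ω_r=1
ω_s = 0 − (60/16)(1−0) = -15/4
ω_s/ω_r = -15/4

-15/4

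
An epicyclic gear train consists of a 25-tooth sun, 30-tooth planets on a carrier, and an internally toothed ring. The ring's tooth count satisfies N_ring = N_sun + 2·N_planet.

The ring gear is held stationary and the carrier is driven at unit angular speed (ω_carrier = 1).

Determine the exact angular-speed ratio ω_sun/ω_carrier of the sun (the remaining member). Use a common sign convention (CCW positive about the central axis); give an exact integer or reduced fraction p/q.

N_ring = 25 + 2·30 = 85
25(ω_s−ω_c) = −85(ω_r−ω_c),  ω_r=0, ω_c=1
ω_s = 1 − (85/25)(0−1) = 22/5
ω_s/ω_c = 22/5

22/5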